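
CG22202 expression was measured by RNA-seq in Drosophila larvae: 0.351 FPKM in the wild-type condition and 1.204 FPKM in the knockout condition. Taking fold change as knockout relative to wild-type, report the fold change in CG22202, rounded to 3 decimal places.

Fold change = 1.204 / 0.351 = 3.4302
CG22202 is upregulated.

3.430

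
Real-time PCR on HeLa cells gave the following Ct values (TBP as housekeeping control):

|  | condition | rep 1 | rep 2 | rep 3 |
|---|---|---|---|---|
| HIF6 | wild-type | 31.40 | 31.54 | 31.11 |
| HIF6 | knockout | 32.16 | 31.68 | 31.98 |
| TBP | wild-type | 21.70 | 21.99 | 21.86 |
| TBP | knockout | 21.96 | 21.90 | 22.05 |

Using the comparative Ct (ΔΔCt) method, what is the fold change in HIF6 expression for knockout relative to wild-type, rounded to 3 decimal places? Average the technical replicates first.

Mean Ct: HIF6 wild-type 31.350; HIF6 knockout 31.940; TBP wild-type 21.850; TBP knockout 21.970
ΔCt(wild-type) = 31.350 − 21.850 = 9.500
ΔCt(knockout) = 31.940 − 21.970 = 9.970
ΔΔCt = 9.970 − 9.500 = 0.470
Fold change = 2^(−0.470) = 0.7220

0.722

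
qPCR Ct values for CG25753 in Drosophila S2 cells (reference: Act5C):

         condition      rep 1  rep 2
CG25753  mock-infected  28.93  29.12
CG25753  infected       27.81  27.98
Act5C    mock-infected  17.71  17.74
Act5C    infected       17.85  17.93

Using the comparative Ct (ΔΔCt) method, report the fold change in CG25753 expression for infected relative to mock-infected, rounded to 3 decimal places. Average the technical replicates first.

2.454

Mean Ct: CG25753 mock-infected 29.025; CG25753 infected 27.895; Act5C mock-infected 17.725; Act5C infected 17.890
ΔCt(mock-infected) = 29.025 − 17.725 = 11.300
ΔCt(infected) = 27.895 − 17.890 = 10.005
ΔΔCt = 10.005 − 11.300 = -1.295
Fold change = 2^(−(-1.295)) = 2^1.295 = 2.4538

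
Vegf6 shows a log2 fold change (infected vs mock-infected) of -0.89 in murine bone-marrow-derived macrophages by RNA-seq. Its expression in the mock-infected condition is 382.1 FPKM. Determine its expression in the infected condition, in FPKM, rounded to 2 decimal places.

206.19

Fold change = 2^(-0.89) = 0.5396
infected expression = 382.1 × 0.5396 = 206.19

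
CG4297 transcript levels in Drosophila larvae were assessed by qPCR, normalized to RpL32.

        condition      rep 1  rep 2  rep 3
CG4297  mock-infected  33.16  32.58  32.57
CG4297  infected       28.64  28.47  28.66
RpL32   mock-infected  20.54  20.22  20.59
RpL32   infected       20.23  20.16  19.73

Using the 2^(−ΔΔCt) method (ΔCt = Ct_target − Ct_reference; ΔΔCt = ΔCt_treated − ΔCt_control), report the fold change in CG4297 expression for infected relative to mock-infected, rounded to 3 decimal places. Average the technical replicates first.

Mean Ct: CG4297 mock-infected 32.770; CG4297 infected 28.590; RpL32 mock-infected 20.450; RpL32 infected 20.040
ΔCt(mock-infected) = 32.770 − 20.450 = 12.320
ΔCt(infected) = 28.590 − 20.040 = 8.550
ΔΔCt = 8.550 − 12.320 = -3.770
Fold change = 2^(−(-3.770)) = 2^3.770 = 13.6422

13.642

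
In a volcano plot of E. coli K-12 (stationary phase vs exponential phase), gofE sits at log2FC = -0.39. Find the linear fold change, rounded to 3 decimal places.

Fold change = 2^(-0.39) = 0.7631
That is, gofE drops to 76.3% of the exponential phase level.

0.763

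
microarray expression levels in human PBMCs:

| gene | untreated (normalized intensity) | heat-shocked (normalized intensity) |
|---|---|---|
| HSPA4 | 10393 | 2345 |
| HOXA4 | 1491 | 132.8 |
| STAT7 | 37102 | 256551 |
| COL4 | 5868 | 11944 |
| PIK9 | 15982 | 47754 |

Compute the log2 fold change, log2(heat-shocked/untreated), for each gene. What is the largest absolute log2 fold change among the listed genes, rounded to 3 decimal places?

3.489

log2(2345/10393) = -2.148  (HSPA4)
log2(132.8/1491) = -3.489  (HOXA4)
log2(256551/37102) = 2.790  (STAT7)
log2(11944/5868) = 1.025  (COL4)
log2(47754/15982) = 1.579  (PIK9)
The largest magnitude belongs to HOXA4.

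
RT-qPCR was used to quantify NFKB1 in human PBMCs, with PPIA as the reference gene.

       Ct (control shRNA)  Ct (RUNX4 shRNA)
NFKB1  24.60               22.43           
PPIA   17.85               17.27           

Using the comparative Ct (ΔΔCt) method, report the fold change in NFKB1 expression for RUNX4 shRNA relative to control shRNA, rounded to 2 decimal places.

ΔCt(control shRNA) = 24.600 − 17.850 = 6.750
ΔCt(RUNX4 shRNA) = 22.430 − 17.270 = 5.160
ΔΔCt = 5.160 − 6.750 = -1.590
Fold change = 2^(−(-1.590)) = 2^1.590 = 3.010

3.01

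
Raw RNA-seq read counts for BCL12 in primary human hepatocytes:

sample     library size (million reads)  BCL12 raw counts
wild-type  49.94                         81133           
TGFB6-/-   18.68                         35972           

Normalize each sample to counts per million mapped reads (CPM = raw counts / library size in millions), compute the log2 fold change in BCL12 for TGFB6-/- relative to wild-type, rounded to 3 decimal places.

CPM(wild-type) = 81133 / 49.94 = 1624.6095
CPM(TGFB6-/-) = 35972 / 18.68 = 1925.6959
Fold change = 1925.6959 / 1624.6095 = 1.18533
log2(1.18533) = 0.2453

0.245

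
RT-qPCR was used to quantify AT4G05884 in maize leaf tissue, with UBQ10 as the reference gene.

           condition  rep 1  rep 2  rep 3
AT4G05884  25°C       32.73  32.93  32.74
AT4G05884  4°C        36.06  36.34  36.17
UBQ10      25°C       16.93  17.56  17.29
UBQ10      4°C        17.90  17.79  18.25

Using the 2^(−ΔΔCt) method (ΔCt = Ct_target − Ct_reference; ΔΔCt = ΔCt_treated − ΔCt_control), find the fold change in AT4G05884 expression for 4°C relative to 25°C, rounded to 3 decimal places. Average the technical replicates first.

0.157

Mean Ct: AT4G05884 25°C 32.800; AT4G05884 4°C 36.190; UBQ10 25°C 17.260; UBQ10 4°C 17.980
ΔCt(25°C) = 32.800 − 17.260 = 15.540
ΔCt(4°C) = 36.190 − 17.980 = 18.210
ΔΔCt = 18.210 − 15.540 = 2.670
Fold change = 2^(−2.670) = 0.1571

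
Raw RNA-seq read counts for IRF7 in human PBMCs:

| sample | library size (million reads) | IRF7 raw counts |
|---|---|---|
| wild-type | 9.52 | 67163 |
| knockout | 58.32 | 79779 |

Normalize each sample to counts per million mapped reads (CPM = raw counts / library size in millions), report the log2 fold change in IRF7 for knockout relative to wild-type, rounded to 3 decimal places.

CPM(wild-type) = 67163 / 9.52 = 7054.9370
CPM(knockout) = 79779 / 58.32 = 1367.9527
Fold change = 1367.9527 / 7054.9370 = 0.19390
log2(0.19390) = -2.3666

-2.367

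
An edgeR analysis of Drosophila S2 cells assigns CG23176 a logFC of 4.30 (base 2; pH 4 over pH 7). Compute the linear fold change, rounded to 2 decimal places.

19.70

Fold change = 2^(4.30) = 19.698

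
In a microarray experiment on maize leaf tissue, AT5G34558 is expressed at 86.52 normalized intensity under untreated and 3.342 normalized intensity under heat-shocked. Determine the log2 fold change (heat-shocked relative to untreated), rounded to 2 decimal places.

Fold change = 3.342 / 86.52 = 0.0386
log2(0.0386) = -4.694

-4.69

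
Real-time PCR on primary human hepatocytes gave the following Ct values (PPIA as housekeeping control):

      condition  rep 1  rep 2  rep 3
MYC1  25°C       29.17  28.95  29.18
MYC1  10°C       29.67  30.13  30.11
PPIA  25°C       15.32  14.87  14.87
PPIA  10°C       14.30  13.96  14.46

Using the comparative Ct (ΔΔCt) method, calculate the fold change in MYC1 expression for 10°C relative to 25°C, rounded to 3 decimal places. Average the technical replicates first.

Mean Ct: MYC1 25°C 29.100; MYC1 10°C 29.970; PPIA 25°C 15.020; PPIA 10°C 14.240
ΔCt(25°C) = 29.100 − 15.020 = 14.080
ΔCt(10°C) = 29.970 − 14.240 = 15.730
ΔΔCt = 15.730 − 14.080 = 1.650
Fold change = 2^(−1.650) = 0.3186

0.319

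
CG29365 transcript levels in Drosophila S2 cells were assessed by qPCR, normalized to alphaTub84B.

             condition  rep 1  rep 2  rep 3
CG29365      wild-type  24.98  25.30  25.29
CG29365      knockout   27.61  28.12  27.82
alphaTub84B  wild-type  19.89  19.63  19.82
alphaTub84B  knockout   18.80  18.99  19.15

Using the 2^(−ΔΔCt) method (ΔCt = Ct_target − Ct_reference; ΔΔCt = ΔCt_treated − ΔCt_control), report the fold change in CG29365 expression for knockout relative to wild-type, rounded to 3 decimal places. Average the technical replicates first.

0.091

Mean Ct: CG29365 wild-type 25.190; CG29365 knockout 27.850; alphaTub84B wild-type 19.780; alphaTub84B knockout 18.980
ΔCt(wild-type) = 25.190 − 19.780 = 5.410
ΔCt(knockout) = 27.850 − 18.980 = 8.870
ΔΔCt = 8.870 − 5.410 = 3.460
Fold change = 2^(−3.460) = 0.0909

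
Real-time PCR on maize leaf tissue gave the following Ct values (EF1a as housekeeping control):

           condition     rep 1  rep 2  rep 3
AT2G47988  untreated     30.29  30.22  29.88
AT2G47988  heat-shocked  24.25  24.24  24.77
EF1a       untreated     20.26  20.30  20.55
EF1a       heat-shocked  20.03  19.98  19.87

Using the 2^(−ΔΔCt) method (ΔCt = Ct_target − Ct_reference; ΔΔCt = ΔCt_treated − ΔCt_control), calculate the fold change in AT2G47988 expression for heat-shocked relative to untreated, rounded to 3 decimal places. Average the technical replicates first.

39.397

Mean Ct: AT2G47988 untreated 30.130; AT2G47988 heat-shocked 24.420; EF1a untreated 20.370; EF1a heat-shocked 19.960
ΔCt(untreated) = 30.130 − 20.370 = 9.760
ΔCt(heat-shocked) = 24.420 − 19.960 = 4.460
ΔΔCt = 4.460 − 9.760 = -5.300
Fold change = 2^(−(-5.300)) = 2^5.300 = 39.3966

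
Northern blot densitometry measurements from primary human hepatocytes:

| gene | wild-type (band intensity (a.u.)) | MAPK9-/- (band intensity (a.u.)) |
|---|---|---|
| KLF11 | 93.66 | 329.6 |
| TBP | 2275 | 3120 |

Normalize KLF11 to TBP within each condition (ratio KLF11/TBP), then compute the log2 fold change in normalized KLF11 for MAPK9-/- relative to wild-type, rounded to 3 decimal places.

1.360

KLF11/TBP (wild-type) = 93.66 / 2275 = 0.041169
KLF11/TBP (MAPK9-/-) = 329.6 / 3120 = 0.10564
Fold change = 0.10564 / 0.041169 = 2.5660
log2(2.5660) = 1.3595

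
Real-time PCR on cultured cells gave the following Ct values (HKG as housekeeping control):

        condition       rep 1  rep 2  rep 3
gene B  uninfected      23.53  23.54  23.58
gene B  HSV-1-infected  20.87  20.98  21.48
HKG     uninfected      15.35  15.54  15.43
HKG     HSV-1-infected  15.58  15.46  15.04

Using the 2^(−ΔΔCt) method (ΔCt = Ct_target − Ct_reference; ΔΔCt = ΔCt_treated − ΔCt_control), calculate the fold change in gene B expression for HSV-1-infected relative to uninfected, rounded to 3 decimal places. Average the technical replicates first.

Mean Ct: gene B uninfected 23.550; gene B HSV-1-infected 21.110; HKG uninfected 15.440; HKG HSV-1-infected 15.360
ΔCt(uninfected) = 23.550 − 15.440 = 8.110
ΔCt(HSV-1-infected) = 21.110 − 15.360 = 5.750
ΔΔCt = 5.750 − 8.110 = -2.360
Fold change = 2^(−(-2.360)) = 2^2.360 = 5.1337

5.134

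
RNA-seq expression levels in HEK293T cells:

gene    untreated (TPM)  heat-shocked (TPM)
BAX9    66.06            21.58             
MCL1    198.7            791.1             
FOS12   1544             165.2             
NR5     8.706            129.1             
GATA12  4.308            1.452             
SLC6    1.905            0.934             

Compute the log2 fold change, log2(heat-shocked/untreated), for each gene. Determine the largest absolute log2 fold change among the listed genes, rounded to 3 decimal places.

3.890

log2(21.58/66.06) = -1.614  (BAX9)
log2(791.1/198.7) = 1.993  (MCL1)
log2(165.2/1544) = -3.224  (FOS12)
log2(129.1/8.706) = 3.890  (NR5)
log2(1.452/4.308) = -1.569  (GATA12)
log2(0.934/1.905) = -1.028  (SLC6)
The largest magnitude belongs to NR5.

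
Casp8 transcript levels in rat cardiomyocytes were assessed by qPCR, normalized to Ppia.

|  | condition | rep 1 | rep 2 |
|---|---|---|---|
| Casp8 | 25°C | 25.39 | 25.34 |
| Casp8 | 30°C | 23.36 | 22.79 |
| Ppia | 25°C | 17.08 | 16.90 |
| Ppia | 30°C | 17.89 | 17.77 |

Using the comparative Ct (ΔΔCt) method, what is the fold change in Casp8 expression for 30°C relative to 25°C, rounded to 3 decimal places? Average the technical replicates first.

Mean Ct: Casp8 25°C 25.365; Casp8 30°C 23.075; Ppia 25°C 16.990; Ppia 30°C 17.830
ΔCt(25°C) = 25.365 − 16.990 = 8.375
ΔCt(30°C) = 23.075 − 17.830 = 5.245
ΔΔCt = 5.245 − 8.375 = -3.130
Fold change = 2^(−(-3.130)) = 2^3.130 = 8.7543

8.754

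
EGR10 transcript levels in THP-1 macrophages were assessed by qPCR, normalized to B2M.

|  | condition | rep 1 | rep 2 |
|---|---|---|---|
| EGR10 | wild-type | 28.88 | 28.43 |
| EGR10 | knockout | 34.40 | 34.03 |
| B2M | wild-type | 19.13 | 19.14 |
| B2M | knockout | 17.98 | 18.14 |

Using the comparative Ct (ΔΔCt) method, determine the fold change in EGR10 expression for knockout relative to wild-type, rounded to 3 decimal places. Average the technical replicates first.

0.010

Mean Ct: EGR10 wild-type 28.655; EGR10 knockout 34.215; B2M wild-type 19.135; B2M knockout 18.060
ΔCt(wild-type) = 28.655 − 19.135 = 9.520
ΔCt(knockout) = 34.215 − 18.060 = 16.155
ΔΔCt = 16.155 − 9.520 = 6.635
Fold change = 2^(−6.635) = 0.0101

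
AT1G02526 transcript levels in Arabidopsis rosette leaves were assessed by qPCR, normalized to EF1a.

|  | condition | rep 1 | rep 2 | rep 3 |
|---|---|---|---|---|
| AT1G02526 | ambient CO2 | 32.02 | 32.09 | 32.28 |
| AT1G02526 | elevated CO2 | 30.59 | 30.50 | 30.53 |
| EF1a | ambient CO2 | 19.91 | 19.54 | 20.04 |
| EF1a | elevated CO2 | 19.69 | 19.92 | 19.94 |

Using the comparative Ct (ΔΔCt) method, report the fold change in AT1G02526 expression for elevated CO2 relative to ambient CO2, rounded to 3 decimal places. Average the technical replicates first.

3.053

Mean Ct: AT1G02526 ambient CO2 32.130; AT1G02526 elevated CO2 30.540; EF1a ambient CO2 19.830; EF1a elevated CO2 19.850
ΔCt(ambient CO2) = 32.130 − 19.830 = 12.300
ΔCt(elevated CO2) = 30.540 − 19.850 = 10.690
ΔΔCt = 10.690 − 12.300 = -1.610
Fold change = 2^(−(-1.610)) = 2^1.610 = 3.0525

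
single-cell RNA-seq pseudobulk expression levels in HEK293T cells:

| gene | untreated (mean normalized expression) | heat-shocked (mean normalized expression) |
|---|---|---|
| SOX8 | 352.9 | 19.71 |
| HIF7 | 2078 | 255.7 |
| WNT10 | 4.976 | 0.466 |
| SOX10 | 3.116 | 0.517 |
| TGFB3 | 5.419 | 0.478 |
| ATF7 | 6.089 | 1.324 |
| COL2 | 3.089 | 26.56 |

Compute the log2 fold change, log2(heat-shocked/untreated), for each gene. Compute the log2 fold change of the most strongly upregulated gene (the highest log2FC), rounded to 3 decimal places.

log2(19.71/352.9) = -4.162  (SOX8)
log2(255.7/2078) = -3.023  (HIF7)
log2(0.466/4.976) = -3.417  (WNT10)
log2(0.517/3.116) = -2.591  (SOX10)
log2(0.478/5.419) = -3.503  (TGFB3)
log2(1.324/6.089) = -2.201  (ATF7)
log2(26.56/3.089) = 3.104  (COL2)
COL2 is most strongly upregulated.

3.104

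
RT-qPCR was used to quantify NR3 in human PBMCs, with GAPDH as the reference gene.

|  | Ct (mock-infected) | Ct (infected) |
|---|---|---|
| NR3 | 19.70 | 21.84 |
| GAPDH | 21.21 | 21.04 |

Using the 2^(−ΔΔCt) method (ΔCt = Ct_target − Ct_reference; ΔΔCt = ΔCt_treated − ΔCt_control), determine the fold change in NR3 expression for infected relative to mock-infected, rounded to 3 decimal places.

0.202

ΔCt(mock-infected) = 19.700 − 21.210 = -1.510
ΔCt(infected) = 21.840 − 21.040 = 0.800
ΔΔCt = 0.800 − (-1.510) = 2.310
Fold change = 2^(−2.310) = 0.2017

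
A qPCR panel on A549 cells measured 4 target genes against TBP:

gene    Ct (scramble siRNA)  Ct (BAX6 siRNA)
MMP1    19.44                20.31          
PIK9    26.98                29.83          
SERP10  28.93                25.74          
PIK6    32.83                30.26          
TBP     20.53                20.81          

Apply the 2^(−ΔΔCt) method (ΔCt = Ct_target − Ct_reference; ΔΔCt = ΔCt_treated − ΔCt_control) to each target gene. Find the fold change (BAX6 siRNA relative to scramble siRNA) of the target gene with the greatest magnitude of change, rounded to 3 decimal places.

MMP1: ΔΔCt = (20.31−20.81) − (19.44−20.53) = -0.50 − (-1.09) = 0.59; fold change = 2^-0.59 = 0.664
PIK9: ΔΔCt = (29.83−20.81) − (26.98−20.53) = 9.02 − 6.45 = 2.57; fold change = 2^-2.57 = 0.168
SERP10: ΔΔCt = (25.74−20.81) − (28.93−20.53) = 4.93 − 8.40 = -3.47; fold change = 2^3.47 = 11.081
PIK6: ΔΔCt = (30.26−20.81) − (32.83−20.53) = 9.45 − 12.30 = -2.85; fold change = 2^2.85 = 7.210
SERP10 has the largest |ΔΔCt| = 3.47.

11.081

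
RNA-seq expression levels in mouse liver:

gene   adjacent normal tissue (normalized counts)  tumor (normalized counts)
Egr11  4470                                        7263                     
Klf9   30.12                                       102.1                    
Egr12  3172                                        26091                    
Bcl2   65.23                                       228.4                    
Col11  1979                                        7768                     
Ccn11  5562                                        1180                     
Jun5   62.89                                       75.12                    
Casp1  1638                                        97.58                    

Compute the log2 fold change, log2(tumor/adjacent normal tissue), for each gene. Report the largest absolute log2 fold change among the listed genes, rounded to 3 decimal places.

4.069

log2(7263/4470) = 0.700  (Egr11)
log2(102.1/30.12) = 1.761  (Klf9)
log2(26091/3172) = 3.040  (Egr12)
log2(228.4/65.23) = 1.808  (Bcl2)
log2(7768/1979) = 1.973  (Col11)
log2(1180/5562) = -2.237  (Ccn11)
log2(75.12/62.89) = 0.256  (Jun5)
log2(97.58/1638) = -4.069  (Casp1)
The largest magnitude belongs to Casp1.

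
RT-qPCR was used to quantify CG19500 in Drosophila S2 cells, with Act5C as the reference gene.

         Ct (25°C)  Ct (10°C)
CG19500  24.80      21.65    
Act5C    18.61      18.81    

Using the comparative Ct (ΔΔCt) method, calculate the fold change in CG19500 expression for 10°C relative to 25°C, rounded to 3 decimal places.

10.196

ΔCt(25°C) = 24.800 − 18.610 = 6.190
ΔCt(10°C) = 21.650 − 18.810 = 2.840
ΔΔCt = 2.840 − 6.190 = -3.350
Fold change = 2^(−(-3.350)) = 2^3.350 = 10.1965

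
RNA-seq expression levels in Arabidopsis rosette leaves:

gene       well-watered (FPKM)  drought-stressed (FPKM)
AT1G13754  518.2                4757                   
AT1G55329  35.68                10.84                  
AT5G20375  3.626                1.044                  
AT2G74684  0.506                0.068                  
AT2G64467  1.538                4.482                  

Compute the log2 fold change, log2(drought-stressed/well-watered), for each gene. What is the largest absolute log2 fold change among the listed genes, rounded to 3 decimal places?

3.198

log2(4757/518.2) = 3.198  (AT1G13754)
log2(10.84/35.68) = -1.719  (AT1G55329)
log2(1.044/3.626) = -1.796  (AT5G20375)
log2(0.068/0.506) = -2.896  (AT2G74684)
log2(4.482/1.538) = 1.543  (AT2G64467)
The largest magnitude belongs to AT1G13754.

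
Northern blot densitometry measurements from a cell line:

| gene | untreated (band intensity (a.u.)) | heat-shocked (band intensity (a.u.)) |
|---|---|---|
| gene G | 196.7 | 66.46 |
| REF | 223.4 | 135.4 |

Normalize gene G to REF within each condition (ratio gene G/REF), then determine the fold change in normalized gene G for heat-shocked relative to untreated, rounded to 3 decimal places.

0.557

gene G/REF (untreated) = 196.7 / 223.4 = 0.88048
gene G/REF (heat-shocked) = 66.46 / 135.4 = 0.49084
Fold change = 0.49084 / 0.88048 = 0.5575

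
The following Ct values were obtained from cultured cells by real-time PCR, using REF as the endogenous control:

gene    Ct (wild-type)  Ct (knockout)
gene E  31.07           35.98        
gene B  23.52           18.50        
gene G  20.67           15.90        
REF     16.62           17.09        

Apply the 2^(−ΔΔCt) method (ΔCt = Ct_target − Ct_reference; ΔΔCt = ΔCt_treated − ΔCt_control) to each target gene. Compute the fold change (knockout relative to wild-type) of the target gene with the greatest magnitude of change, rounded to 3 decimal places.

gene E: ΔΔCt = (35.98−17.09) − (31.07−16.62) = 18.89 − 14.45 = 4.44; fold change = 2^-4.44 = 0.046
gene B: ΔΔCt = (18.50−17.09) − (23.52−16.62) = 1.41 − 6.90 = -5.49; fold change = 2^5.49 = 44.942
gene G: ΔΔCt = (15.90−17.09) − (20.67−16.62) = -1.19 − 4.05 = -5.24; fold change = 2^5.24 = 37.792
gene B has the largest |ΔΔCt| = 5.49.

44.942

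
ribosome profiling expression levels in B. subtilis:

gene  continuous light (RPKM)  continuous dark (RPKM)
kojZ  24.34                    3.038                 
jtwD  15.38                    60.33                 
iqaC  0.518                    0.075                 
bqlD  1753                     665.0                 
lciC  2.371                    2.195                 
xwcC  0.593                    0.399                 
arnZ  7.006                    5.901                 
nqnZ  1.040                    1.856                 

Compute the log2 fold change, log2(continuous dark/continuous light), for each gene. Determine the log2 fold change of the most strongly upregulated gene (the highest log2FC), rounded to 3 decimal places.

log2(3.038/24.34) = -3.002  (kojZ)
log2(60.33/15.38) = 1.972  (jtwD)
log2(0.075/0.518) = -2.788  (iqaC)
log2(665.0/1753) = -1.398  (bqlD)
log2(2.195/2.371) = -0.111  (lciC)
log2(0.399/0.593) = -0.572  (xwcC)
log2(5.901/7.006) = -0.248  (arnZ)
log2(1.856/1.040) = 0.836  (nqnZ)
jtwD is most strongly upregulated.

1.972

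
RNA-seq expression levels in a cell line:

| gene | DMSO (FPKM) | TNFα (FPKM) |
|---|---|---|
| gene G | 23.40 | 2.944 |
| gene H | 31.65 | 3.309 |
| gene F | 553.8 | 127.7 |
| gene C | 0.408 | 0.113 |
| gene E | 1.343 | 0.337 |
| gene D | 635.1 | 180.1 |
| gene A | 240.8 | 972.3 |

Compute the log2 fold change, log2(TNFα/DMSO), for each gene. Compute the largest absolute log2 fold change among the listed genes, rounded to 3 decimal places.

log2(2.944/23.40) = -2.991  (gene G)
log2(3.309/31.65) = -3.258  (gene H)
log2(127.7/553.8) = -2.117  (gene F)
log2(0.113/0.408) = -1.852  (gene C)
log2(0.337/1.343) = -1.995  (gene E)
log2(180.1/635.1) = -1.818  (gene D)
log2(972.3/240.8) = 2.014  (gene A)
The largest magnitude belongs to gene H.

3.258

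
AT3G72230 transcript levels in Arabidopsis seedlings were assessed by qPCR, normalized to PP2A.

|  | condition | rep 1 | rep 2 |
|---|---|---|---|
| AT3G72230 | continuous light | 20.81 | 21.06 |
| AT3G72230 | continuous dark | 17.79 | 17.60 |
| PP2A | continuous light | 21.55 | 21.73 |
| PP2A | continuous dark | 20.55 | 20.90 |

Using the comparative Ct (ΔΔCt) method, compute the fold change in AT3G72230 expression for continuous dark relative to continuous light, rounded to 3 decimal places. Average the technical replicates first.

Mean Ct: AT3G72230 continuous light 20.935; AT3G72230 continuous dark 17.695; PP2A continuous light 21.640; PP2A continuous dark 20.725
ΔCt(continuous light) = 20.935 − 21.640 = -0.705
ΔCt(continuous dark) = 17.695 − 20.725 = -3.030
ΔΔCt = -3.030 − (-0.705) = -2.325
Fold change = 2^(−(-2.325)) = 2^2.325 = 5.0107

5.011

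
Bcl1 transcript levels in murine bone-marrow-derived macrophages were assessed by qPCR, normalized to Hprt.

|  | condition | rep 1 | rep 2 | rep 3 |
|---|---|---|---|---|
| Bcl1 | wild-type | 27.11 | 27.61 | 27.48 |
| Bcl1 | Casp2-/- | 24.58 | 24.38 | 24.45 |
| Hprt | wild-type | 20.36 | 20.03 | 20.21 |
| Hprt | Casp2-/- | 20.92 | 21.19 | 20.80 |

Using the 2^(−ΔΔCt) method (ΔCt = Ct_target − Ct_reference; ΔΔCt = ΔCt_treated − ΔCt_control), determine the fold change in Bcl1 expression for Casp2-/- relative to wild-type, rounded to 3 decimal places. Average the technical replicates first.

Mean Ct: Bcl1 wild-type 27.400; Bcl1 Casp2-/- 24.470; Hprt wild-type 20.200; Hprt Casp2-/- 20.970
ΔCt(wild-type) = 27.400 − 20.200 = 7.200
ΔCt(Casp2-/-) = 24.470 − 20.970 = 3.500
ΔΔCt = 3.500 − 7.200 = -3.700
Fold change = 2^(−(-3.700)) = 2^3.700 = 12.9960

12.996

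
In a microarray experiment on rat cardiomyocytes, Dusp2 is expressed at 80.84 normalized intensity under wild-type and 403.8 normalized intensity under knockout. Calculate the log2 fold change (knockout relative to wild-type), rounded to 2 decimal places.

2.32

Fold change = 403.8 / 80.84 = 4.9951
log2(4.9951) = 2.320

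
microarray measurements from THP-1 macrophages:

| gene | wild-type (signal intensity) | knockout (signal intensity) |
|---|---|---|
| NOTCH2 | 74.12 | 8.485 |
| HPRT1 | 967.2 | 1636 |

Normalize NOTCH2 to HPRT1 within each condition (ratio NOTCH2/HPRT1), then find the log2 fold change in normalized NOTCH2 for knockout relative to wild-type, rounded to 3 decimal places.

NOTCH2/HPRT1 (wild-type) = 74.12 / 967.2 = 0.076634
NOTCH2/HPRT1 (knockout) = 8.485 / 1636 = 0.0051864
Fold change = 0.0051864 / 0.076634 = 0.0677
log2(0.0677) = -3.8852

-3.885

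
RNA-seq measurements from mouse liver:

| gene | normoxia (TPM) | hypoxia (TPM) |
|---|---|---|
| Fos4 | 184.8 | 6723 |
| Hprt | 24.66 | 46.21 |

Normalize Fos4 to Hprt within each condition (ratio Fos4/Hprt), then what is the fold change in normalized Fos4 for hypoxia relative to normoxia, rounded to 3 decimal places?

19.414

Fos4/Hprt (normoxia) = 184.8 / 24.66 = 7.4939
Fos4/Hprt (hypoxia) = 6723 / 46.21 = 145.49
Fold change = 145.49 / 7.4939 = 19.4141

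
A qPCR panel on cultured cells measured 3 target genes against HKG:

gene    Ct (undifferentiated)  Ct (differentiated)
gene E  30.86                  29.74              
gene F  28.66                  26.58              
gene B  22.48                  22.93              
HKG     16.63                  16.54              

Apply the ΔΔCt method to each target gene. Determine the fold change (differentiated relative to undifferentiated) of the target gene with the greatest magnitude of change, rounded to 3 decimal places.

3.972

gene E: ΔΔCt = (29.74−16.54) − (30.86−16.63) = 13.20 − 14.23 = -1.03; fold change = 2^1.03 = 2.042
gene F: ΔΔCt = (26.58−16.54) − (28.66−16.63) = 10.04 − 12.03 = -1.99; fold change = 2^1.99 = 3.972
gene B: ΔΔCt = (22.93−16.54) − (22.48−16.63) = 6.39 − 5.85 = 0.54; fold change = 2^-0.54 = 0.688
gene F has the largest |ΔΔCt| = 1.99.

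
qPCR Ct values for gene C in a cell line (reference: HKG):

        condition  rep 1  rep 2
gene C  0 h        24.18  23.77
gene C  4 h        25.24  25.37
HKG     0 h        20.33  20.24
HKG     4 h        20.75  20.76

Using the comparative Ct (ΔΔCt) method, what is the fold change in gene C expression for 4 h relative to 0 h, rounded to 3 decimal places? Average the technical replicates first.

0.551

Mean Ct: gene C 0 h 23.975; gene C 4 h 25.305; HKG 0 h 20.285; HKG 4 h 20.755
ΔCt(0 h) = 23.975 − 20.285 = 3.690
ΔCt(4 h) = 25.305 − 20.755 = 4.550
ΔΔCt = 4.550 − 3.690 = 0.860
Fold change = 2^(−0.860) = 0.5510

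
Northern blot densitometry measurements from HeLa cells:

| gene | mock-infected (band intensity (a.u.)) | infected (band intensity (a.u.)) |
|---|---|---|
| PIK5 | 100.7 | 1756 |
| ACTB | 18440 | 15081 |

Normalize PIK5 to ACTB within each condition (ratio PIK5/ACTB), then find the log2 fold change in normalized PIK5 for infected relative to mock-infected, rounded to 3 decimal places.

4.414

PIK5/ACTB (mock-infected) = 100.7 / 18440 = 0.005461
PIK5/ACTB (infected) = 1756 / 15081 = 0.11644
Fold change = 0.11644 / 0.005461 = 21.3219
log2(21.3219) = 4.4143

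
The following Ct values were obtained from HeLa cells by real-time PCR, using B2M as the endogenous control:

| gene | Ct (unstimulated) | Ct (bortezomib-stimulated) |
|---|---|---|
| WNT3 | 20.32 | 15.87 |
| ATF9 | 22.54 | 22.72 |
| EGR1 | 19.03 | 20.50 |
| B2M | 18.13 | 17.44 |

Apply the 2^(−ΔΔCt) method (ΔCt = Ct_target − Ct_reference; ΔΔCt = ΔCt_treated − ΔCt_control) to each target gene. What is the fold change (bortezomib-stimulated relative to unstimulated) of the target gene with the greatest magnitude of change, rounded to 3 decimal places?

13.548

WNT3: ΔΔCt = (15.87−17.44) − (20.32−18.13) = -1.57 − 2.19 = -3.76; fold change = 2^3.76 = 13.548
ATF9: ΔΔCt = (22.72−17.44) − (22.54−18.13) = 5.28 − 4.41 = 0.87; fold change = 2^-0.87 = 0.547
EGR1: ΔΔCt = (20.50−17.44) − (19.03−18.13) = 3.06 − 0.90 = 2.16; fold change = 2^-2.16 = 0.224
WNT3 has the largest |ΔΔCt| = 3.76.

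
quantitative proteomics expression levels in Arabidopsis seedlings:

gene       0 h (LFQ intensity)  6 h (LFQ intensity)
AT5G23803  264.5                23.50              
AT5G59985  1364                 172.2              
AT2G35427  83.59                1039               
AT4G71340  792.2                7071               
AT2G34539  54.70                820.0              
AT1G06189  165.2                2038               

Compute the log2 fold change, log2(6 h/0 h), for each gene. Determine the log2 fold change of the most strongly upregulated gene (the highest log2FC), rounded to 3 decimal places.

3.906

log2(23.50/264.5) = -3.493  (AT5G23803)
log2(172.2/1364) = -2.986  (AT5G59985)
log2(1039/83.59) = 3.636  (AT2G35427)
log2(7071/792.2) = 3.158  (AT4G71340)
log2(820.0/54.70) = 3.906  (AT2G34539)
log2(2038/165.2) = 3.625  (AT1G06189)
AT2G34539 is most strongly upregulated.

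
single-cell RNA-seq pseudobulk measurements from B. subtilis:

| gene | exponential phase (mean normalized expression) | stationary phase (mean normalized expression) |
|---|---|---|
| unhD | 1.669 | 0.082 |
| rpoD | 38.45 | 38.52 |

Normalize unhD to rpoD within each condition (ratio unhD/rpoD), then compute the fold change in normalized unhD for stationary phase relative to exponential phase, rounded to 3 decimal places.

0.049

unhD/rpoD (exponential phase) = 1.669 / 38.45 = 0.043407
unhD/rpoD (stationary phase) = 0.082 / 38.52 = 0.0021288
Fold change = 0.0021288 / 0.043407 = 0.0490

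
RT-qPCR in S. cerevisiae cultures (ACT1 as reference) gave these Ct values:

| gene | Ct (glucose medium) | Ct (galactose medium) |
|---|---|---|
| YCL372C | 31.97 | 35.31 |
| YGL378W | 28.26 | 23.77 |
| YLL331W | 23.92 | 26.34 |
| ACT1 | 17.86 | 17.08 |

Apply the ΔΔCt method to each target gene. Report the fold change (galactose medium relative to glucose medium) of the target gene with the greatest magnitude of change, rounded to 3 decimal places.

YCL372C: ΔΔCt = (35.31−17.08) − (31.97−17.86) = 18.23 − 14.11 = 4.12; fold change = 2^-4.12 = 0.058
YGL378W: ΔΔCt = (23.77−17.08) − (28.26−17.86) = 6.69 − 10.40 = -3.71; fold change = 2^3.71 = 13.086
YLL331W: ΔΔCt = (26.34−17.08) − (23.92−17.86) = 9.26 − 6.06 = 3.20; fold change = 2^-3.20 = 0.109
YCL372C has the largest |ΔΔCt| = 4.12.

0.058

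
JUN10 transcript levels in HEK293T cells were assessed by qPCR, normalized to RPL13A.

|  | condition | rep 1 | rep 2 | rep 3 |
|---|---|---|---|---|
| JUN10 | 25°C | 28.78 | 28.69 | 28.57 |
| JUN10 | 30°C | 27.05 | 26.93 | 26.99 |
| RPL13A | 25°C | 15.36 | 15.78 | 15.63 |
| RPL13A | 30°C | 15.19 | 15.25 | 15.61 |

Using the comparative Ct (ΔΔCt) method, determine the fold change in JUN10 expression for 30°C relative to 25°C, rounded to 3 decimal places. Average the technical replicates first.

2.732

Mean Ct: JUN10 25°C 28.680; JUN10 30°C 26.990; RPL13A 25°C 15.590; RPL13A 30°C 15.350
ΔCt(25°C) = 28.680 − 15.590 = 13.090
ΔCt(30°C) = 26.990 − 15.350 = 11.640
ΔΔCt = 11.640 − 13.090 = -1.450
Fold change = 2^(−(-1.450)) = 2^1.450 = 2.7321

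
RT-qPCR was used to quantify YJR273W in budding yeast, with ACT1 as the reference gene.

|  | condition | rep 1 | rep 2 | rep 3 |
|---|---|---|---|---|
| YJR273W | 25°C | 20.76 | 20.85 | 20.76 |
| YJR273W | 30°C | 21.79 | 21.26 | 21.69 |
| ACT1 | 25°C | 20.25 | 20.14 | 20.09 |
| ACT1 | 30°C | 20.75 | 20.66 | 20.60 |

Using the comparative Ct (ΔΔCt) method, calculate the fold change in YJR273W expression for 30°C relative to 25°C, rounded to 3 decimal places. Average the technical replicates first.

0.824

Mean Ct: YJR273W 25°C 20.790; YJR273W 30°C 21.580; ACT1 25°C 20.160; ACT1 30°C 20.670
ΔCt(25°C) = 20.790 − 20.160 = 0.630
ΔCt(30°C) = 21.580 − 20.670 = 0.910
ΔΔCt = 0.910 − 0.630 = 0.280
Fold change = 2^(−0.280) = 0.8236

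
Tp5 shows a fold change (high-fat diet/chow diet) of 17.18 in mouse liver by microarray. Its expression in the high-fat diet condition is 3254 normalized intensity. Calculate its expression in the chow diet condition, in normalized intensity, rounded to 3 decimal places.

189.406

chow diet expression = 3254 / 17.18 = 189.406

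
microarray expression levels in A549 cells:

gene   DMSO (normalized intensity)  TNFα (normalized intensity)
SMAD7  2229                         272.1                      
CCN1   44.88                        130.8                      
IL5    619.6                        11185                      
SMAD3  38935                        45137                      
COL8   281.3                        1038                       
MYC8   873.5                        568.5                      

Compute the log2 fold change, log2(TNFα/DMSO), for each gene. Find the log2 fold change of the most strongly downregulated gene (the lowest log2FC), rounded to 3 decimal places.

log2(272.1/2229) = -3.034  (SMAD7)
log2(130.8/44.88) = 1.543  (CCN1)
log2(11185/619.6) = 4.174  (IL5)
log2(45137/38935) = 0.213  (SMAD3)
log2(1038/281.3) = 1.884  (COL8)
log2(568.5/873.5) = -0.620  (MYC8)
SMAD7 is most strongly downregulated.

-3.034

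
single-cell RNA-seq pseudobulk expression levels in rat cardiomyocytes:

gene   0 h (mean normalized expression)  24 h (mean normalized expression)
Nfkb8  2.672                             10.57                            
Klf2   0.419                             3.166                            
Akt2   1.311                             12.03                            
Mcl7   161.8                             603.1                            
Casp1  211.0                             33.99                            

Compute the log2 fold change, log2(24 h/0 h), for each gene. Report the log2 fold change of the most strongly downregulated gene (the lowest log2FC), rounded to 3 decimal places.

-2.634

log2(10.57/2.672) = 1.984  (Nfkb8)
log2(3.166/0.419) = 2.918  (Klf2)
log2(12.03/1.311) = 3.198  (Akt2)
log2(603.1/161.8) = 1.898  (Mcl7)
log2(33.99/211.0) = -2.634  (Casp1)
Casp1 is most strongly downregulated.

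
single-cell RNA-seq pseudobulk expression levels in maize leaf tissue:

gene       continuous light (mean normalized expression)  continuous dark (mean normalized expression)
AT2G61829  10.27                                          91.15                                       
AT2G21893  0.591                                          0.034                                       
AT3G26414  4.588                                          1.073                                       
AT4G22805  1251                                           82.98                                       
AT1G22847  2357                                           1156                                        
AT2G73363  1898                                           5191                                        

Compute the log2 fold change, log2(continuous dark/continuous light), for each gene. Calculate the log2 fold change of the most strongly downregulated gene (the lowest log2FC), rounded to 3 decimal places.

-4.120

log2(91.15/10.27) = 3.150  (AT2G61829)
log2(0.034/0.591) = -4.120  (AT2G21893)
log2(1.073/4.588) = -2.096  (AT3G26414)
log2(82.98/1251) = -3.914  (AT4G22805)
log2(1156/2357) = -1.028  (AT1G22847)
log2(5191/1898) = 1.452  (AT2G73363)
AT2G21893 is most strongly downregulated.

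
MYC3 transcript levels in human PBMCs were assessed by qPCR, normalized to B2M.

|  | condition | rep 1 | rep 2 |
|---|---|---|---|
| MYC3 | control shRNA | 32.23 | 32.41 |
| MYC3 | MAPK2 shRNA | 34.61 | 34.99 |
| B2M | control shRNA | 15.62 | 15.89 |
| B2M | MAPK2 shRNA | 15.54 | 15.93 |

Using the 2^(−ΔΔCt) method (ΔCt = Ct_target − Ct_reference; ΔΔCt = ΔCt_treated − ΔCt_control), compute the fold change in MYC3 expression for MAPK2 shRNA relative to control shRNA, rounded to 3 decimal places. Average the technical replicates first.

0.177

Mean Ct: MYC3 control shRNA 32.320; MYC3 MAPK2 shRNA 34.800; B2M control shRNA 15.755; B2M MAPK2 shRNA 15.735
ΔCt(control shRNA) = 32.320 − 15.755 = 16.565
ΔCt(MAPK2 shRNA) = 34.800 − 15.735 = 19.065
ΔΔCt = 19.065 − 16.565 = 2.500
Fold change = 2^(−2.500) = 0.1768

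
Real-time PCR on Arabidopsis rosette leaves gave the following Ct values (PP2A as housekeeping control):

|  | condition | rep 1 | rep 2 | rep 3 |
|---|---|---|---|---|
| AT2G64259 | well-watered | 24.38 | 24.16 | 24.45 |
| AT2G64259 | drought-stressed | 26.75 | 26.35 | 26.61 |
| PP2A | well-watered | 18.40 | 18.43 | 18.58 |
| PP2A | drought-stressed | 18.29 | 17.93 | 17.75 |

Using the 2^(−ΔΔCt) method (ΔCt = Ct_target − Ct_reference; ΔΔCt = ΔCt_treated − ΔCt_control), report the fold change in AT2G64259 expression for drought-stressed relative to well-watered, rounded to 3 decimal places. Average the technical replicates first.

Mean Ct: AT2G64259 well-watered 24.330; AT2G64259 drought-stressed 26.570; PP2A well-watered 18.470; PP2A drought-stressed 17.990
ΔCt(well-watered) = 24.330 − 18.470 = 5.860
ΔCt(drought-stressed) = 26.570 − 17.990 = 8.580
ΔΔCt = 8.580 − 5.860 = 2.720
Fold change = 2^(−2.720) = 0.1518

0.152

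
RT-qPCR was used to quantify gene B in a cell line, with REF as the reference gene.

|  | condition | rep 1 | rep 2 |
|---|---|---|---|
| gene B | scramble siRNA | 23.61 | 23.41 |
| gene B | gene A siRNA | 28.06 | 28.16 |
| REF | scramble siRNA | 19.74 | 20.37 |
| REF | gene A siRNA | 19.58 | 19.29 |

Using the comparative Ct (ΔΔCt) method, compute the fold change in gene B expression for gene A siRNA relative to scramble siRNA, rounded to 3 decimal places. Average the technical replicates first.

Mean Ct: gene B scramble siRNA 23.510; gene B gene A siRNA 28.110; REF scramble siRNA 20.055; REF gene A siRNA 19.435
ΔCt(scramble siRNA) = 23.510 − 20.055 = 3.455
ΔCt(gene A siRNA) = 28.110 − 19.435 = 8.675
ΔΔCt = 8.675 − 3.455 = 5.220
Fold change = 2^(−5.220) = 0.0268

0.027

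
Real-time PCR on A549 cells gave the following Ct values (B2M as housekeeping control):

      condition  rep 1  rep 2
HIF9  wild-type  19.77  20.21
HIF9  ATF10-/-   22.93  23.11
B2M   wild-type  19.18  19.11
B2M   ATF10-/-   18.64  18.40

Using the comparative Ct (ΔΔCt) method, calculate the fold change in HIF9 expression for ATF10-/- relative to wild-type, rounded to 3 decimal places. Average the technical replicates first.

Mean Ct: HIF9 wild-type 19.990; HIF9 ATF10-/- 23.020; B2M wild-type 19.145; B2M ATF10-/- 18.520
ΔCt(wild-type) = 19.990 − 19.145 = 0.845
ΔCt(ATF10-/-) = 23.020 − 18.520 = 4.500
ΔΔCt = 4.500 − 0.845 = 3.655
Fold change = 2^(−3.655) = 0.0794

0.079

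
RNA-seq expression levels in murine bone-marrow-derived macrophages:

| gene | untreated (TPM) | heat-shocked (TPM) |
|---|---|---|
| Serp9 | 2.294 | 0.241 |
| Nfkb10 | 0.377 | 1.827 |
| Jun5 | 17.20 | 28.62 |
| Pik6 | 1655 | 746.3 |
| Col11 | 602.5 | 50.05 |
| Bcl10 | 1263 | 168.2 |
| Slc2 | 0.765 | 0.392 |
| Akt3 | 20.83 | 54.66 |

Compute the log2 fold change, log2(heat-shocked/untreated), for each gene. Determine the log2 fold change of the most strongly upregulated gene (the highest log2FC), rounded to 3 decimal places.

log2(0.241/2.294) = -3.251  (Serp9)
log2(1.827/0.377) = 2.277  (Nfkb10)
log2(28.62/17.20) = 0.735  (Jun5)
log2(746.3/1655) = -1.149  (Pik6)
log2(50.05/602.5) = -3.590  (Col11)
log2(168.2/1263) = -2.909  (Bcl10)
log2(0.392/0.765) = -0.965  (Slc2)
log2(54.66/20.83) = 1.392  (Akt3)
Nfkb10 is most strongly upregulated.

2.277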